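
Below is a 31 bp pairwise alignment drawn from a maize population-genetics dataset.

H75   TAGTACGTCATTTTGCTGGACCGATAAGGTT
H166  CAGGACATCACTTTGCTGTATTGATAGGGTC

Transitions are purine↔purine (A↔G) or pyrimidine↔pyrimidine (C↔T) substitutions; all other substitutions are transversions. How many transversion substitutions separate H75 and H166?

2

Mismatches occur at site 1 (T/C, transition), site 4 (T/G, transversion), site 7 (G/A, transition), site 11 (T/C, transition), site 19 (G/T, transversion), site 21 (C/T, transition), site 22 (C/T, transition), site 27 (A/G, transition), site 31 (T/C, transition).
Of the 9 differences, 7 transitions and 2 transversions, so the answer is 2.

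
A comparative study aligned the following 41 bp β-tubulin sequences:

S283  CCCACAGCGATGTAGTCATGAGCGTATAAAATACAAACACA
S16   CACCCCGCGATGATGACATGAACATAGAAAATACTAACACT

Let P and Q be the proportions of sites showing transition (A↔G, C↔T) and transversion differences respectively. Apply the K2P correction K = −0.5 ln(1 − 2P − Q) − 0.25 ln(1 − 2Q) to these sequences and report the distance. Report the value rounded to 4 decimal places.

0.3352

Differing sites — 2:C/A (Tv); 4:A/C (Tv); 6:A/C (Tv); 13:T/A (Tv); 14:A/T (Tv); 16:T/A (Tv); 22:G/A (Ti); 24:G/A (Ti); 27:T/G (Tv); 35:A/T (Tv); 41:A/T (Tv).
Of the 11 differences, 2 transitions and 9 transversions over 41 sites: P = 2/41 = 0.048780, Q = 9/41 = 0.219512.
d = −0.5·ln(0.682928) − 0.25·ln(0.560976) = −0.5·(-0.381366) − 0.25·(-0.578077) = 0.3352.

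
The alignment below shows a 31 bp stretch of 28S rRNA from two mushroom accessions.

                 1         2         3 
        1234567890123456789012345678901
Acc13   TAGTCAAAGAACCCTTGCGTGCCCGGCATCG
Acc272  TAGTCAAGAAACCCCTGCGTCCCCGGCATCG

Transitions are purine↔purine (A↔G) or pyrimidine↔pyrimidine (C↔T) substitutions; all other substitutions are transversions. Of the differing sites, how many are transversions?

The sequences differ at positions 8 (A/G, transition), 9 (G/A, transition), 15 (T/C, transition), 21 (G/C, transversion).
Of the 4 differences, 3 transitions and 1 transversion, so the answer is 1.

1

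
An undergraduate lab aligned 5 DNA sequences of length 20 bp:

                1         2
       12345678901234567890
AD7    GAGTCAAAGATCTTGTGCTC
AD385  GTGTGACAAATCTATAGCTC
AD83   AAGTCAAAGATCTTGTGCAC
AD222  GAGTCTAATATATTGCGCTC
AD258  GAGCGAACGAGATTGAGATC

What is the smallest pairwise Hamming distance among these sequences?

Pairwise Hamming distances:
  AD7 vs AD385: 7
  AD7 vs AD83: 2
  AD7 vs AD222: 4
  AD7 vs AD258: 7
  AD385 vs AD83: 9
  AD385 vs AD222: 9
  AD385 vs AD258: 10
  AD83 vs AD222: 6
  AD83 vs AD258: 9
  AD222 vs AD258: 8
The smallest is 2, between AD7 and AD83.

2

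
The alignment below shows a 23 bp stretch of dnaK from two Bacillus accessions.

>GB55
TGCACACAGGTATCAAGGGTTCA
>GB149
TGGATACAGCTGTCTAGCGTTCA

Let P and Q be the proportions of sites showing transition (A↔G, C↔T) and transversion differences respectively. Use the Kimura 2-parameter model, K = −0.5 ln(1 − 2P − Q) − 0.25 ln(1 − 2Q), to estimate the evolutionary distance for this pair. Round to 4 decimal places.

0.3206

The sequences differ at positions 3 (C/G, transversion), 5 (C/T, transition), 10 (G/C, transversion), 12 (A/G, transition), 15 (A/T, transversion), 18 (G/C, transversion).
Of the 6 differences, 2 transitions and 4 transversions over 23 sites: P = 2/23 = 0.086957, Q = 4/23 = 0.173913.
d = −0.5·ln(0.652173) − 0.25·ln(0.652174) = −0.5·(-0.427445) − 0.25·(-0.427444) = 0.3206.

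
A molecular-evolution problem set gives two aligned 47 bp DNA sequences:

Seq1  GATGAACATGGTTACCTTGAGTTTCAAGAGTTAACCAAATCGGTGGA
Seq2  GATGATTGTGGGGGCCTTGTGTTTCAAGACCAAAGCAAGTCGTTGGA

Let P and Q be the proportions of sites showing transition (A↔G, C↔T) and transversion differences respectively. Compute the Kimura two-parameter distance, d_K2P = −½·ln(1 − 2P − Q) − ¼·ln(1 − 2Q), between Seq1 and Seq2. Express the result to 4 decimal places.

Mismatches occur at site 6 (A→T, transversion), site 7 (C→T, transition), site 8 (A→G, transition), site 12 (T→G, transversion), site 13 (T→G, transversion), site 14 (A→G, transition), site 20 (A→T, transversion), site 30 (G→C, transversion), site 31 (T→C, transition), site 32 (T→A, transversion), site 35 (C→G, transversion), site 39 (A→G, transition), site 43 (G→T, transversion).
Of the 13 differences, 5 transitions and 8 transversions over 47 sites: P = 5/47 = 0.106383, Q = 8/47 = 0.170213.
d = −0.5·ln(0.617021) − 0.25·ln(0.659574) = −0.5·(-0.482852) − 0.25·(-0.416161) = 0.3455.

0.3455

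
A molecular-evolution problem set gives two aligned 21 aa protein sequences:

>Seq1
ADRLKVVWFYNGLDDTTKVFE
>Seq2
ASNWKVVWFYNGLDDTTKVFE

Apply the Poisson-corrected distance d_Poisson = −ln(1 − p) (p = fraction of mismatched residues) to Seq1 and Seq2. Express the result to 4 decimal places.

Mismatches occur at site 2 (D→S), site 3 (R→N), site 4 (L→W).
p = 3/21 = 0.142857.
d = −ln(1 − 0.142857) = −ln(0.857143) = 0.1542.

0.1542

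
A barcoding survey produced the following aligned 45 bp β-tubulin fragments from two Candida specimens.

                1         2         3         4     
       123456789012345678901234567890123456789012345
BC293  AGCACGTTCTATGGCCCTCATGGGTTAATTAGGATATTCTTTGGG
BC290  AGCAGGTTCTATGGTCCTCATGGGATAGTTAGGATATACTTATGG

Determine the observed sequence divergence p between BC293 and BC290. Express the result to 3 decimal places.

0.156

Differing sites — 5:C/G; 15:C/T; 25:T/A; 28:A/G; 38:T/A; 42:T/A; 43:G/T.
There are 7 differences over 45 sites, so p = 7/45 = 0.156.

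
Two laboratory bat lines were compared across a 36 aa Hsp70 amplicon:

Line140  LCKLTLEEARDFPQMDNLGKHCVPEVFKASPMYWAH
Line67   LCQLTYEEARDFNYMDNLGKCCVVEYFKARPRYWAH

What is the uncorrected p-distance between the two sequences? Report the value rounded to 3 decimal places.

Differing sites — 3:K/Q; 6:L/Y; 13:P/N; 14:Q/Y; 21:H/C; 24:P/V; 26:V/Y; 30:S/R; 32:M/R.
There are 9 differences over 36 sites, so p = 9/36 = 0.250.

0.250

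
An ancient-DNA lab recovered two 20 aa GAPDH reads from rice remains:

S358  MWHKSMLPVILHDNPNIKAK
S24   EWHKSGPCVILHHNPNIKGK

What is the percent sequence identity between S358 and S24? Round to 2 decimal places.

The sequences differ at positions 1 (M/E), 6 (M/G), 7 (L/P), 8 (P/C), 13 (D/H), 19 (A/G).
14 of the 20 sites match, so the percent identity is 14/20 × 100 = 70.00%.

70.00%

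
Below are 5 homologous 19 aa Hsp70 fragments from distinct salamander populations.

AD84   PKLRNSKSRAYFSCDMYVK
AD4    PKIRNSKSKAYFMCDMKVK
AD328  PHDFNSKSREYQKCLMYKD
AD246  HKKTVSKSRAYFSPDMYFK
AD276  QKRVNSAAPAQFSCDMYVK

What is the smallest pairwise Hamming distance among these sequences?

Pairwise Hamming distances:
  AD84 vs AD4: 4
  AD84 vs AD328: 9
  AD84 vs AD246: 6
  AD84 vs AD276: 7
  AD4 vs AD328: 11
  AD4 vs AD246: 9
  AD4 vs AD276: 9
  AD328 vs AD246: 12
  AD328 vs AD276: 14
  AD246 vs AD276: 10
The smallest is 4, between AD84 and AD4.

4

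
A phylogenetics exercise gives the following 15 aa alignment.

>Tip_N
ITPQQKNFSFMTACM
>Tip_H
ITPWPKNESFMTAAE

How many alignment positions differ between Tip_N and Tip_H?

Mismatches occur at site 4 (Q→W), site 5 (Q→P), site 8 (F→E), site 14 (C→A), site 15 (M→E).
That gives 5 mismatches out of 15 aligned sites, so the Hamming distance is 5.

5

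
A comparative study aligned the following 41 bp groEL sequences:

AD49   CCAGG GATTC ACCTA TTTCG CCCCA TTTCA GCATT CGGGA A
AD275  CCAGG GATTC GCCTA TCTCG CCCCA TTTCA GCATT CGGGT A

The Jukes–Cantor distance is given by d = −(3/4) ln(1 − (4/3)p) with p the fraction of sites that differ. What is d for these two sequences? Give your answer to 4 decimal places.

Differing sites — 11:A/G; 17:T/C; 40:A/T.
p = 3/41 = 0.073171.
d = −0.75 · ln(1 − (4/3)·0.073171) = −0.75 · ln(0.902439) = −0.75 · (-0.102654) = 0.0770.

0.0770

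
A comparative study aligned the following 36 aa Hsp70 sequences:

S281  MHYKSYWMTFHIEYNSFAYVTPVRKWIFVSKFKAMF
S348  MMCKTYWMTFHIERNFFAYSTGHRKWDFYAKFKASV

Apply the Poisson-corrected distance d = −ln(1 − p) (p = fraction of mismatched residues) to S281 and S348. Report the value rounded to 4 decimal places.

0.4480

The sequences differ at positions 2 (H/M), 3 (Y/C), 5 (S/T), 14 (Y/R), 16 (S/F), 20 (V/S), 22 (P/G), 23 (V/H), 27 (I/D), 29 (V/Y), 30 (S/A), 35 (M/S), 36 (F/V).
p = 13/36 = 0.361111.
d = −ln(1 − 0.361111) = −ln(0.638889) = 0.4480.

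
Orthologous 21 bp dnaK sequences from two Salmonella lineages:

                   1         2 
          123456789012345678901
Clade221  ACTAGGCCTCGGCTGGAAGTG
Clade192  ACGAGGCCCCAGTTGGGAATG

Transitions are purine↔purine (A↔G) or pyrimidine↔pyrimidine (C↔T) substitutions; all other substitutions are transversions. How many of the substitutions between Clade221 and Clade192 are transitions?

The sequences differ at positions 3 (T/G, transversion), 9 (T/C, transition), 11 (G/A, transition), 13 (C/T, transition), 17 (A/G, transition), 19 (G/A, transition).
Of the 6 differences, 5 transitions and 1 transversion, so the answer is 5.

5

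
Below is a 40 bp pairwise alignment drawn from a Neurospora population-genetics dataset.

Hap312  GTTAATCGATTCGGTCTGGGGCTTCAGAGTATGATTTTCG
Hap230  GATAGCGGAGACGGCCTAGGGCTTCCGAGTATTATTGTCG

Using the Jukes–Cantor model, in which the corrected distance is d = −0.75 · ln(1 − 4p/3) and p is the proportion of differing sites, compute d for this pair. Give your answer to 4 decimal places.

The sequences differ at positions 2 (T/A), 5 (A/G), 6 (T/C), 7 (C/G), 10 (T/G), 11 (T/A), 15 (T/C), 18 (G/A), 26 (A/C), 33 (G/T), 37 (T/G).
p = 11/40 = 0.275000.
d = −0.75 · ln(1 − (4/3)·0.275000) = −0.75 · ln(0.633333) = −0.75 · (-0.456759) = 0.3426.

0.3426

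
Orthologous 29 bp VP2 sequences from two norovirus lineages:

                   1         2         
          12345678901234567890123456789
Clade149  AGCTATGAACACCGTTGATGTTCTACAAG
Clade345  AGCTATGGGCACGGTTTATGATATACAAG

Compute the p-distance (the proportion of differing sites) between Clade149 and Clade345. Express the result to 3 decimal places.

Differing sites — 8:A/G; 9:A/G; 13:C/G; 17:G/T; 21:T/A; 23:C/A.
There are 6 differences over 29 sites, so p = 6/29 = 0.207.

0.207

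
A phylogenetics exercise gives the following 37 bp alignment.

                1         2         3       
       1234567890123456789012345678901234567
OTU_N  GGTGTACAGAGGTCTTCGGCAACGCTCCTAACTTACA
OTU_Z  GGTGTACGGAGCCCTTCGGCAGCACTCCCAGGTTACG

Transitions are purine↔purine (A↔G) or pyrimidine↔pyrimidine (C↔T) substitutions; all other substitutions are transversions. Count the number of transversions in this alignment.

2

Differing sites — 8:A/G (Ti); 12:G/C (Tv); 13:T/C (Ti); 22:A/G (Ti); 24:G/A (Ti); 29:T/C (Ti); 31:A/G (Ti); 32:C/G (Tv); 37:A/G (Ti).
Of the 9 differences, 7 transitions and 2 transversions, so the answer is 2.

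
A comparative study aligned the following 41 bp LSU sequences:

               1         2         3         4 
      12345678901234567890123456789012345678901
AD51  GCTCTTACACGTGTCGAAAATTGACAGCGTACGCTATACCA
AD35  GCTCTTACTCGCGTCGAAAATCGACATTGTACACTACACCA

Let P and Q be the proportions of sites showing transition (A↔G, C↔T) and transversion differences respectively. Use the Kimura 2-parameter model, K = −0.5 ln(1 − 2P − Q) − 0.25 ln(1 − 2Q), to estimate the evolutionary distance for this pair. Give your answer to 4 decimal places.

Mismatches occur at site 9 (A/T, transversion), site 12 (T/C, transition), site 22 (T/C, transition), site 27 (G/T, transversion), site 28 (C/T, transition), site 33 (G/A, transition), site 37 (T/C, transition).
Of the 7 differences, 5 transitions and 2 transversions over 41 sites: P = 5/41 = 0.121951, Q = 2/41 = 0.048780.
d = −0.5·ln(0.707318) − 0.25·ln(0.902440) = −0.5·(-0.346275) − 0.25·(-0.102653) = 0.1988.

0.1988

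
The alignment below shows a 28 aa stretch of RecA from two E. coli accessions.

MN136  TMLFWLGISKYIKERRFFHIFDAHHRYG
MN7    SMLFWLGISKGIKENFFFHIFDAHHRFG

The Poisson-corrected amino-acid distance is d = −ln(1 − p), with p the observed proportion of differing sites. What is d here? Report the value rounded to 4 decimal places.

Mismatches occur at site 1 (T↔S), site 11 (Y↔G), site 15 (R↔N), site 16 (R↔F), site 27 (Y↔F).
p = 5/28 = 0.178571.
d = −ln(1 − 0.178571) = −ln(0.821429) = 0.1967.

0.1967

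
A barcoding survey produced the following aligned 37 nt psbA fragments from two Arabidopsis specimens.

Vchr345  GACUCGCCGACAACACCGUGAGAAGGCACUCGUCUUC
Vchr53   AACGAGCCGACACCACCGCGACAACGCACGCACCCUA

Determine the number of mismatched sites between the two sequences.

Differing sites — 1:G/A; 4:U/G; 5:C/A; 13:A/C; 19:U/C; 22:G/C; 25:G/C; 30:U/G; 32:G/A; 33:U/C; 35:U/C; 37:C/A.
That gives 12 mismatches out of 37 aligned sites, so the Hamming distance is 12.

12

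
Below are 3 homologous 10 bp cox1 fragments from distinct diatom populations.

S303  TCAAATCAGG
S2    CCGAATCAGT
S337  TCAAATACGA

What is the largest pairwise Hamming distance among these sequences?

Pairwise Hamming distances:
  S303 vs S2: 3
  S303 vs S337: 3
  S2 vs S337: 5
The largest is 5, between S2 and S337.

5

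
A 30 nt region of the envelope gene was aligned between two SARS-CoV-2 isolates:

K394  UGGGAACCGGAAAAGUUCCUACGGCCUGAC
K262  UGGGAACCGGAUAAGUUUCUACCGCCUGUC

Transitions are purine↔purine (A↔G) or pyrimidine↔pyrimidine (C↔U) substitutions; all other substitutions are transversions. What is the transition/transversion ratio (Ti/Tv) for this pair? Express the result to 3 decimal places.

Differing sites — 12:A/U (Tv); 18:C/U (Ti); 23:G/C (Tv); 29:A/U (Tv).
Of the 4 differences, 1 transition and 3 transversions, so Ti/Tv = 1/3 = 0.333.

0.333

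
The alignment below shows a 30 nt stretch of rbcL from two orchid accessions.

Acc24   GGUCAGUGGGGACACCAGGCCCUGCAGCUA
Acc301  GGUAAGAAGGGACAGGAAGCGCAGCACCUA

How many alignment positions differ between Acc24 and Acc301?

9

The sequences differ at positions 4 (C/A), 7 (U/A), 8 (G/A), 15 (C/G), 16 (C/G), 18 (G/A), 21 (C/G), 23 (U/A), 27 (G/C).
That gives 9 mismatches out of 30 aligned sites, so the Hamming distance is 9.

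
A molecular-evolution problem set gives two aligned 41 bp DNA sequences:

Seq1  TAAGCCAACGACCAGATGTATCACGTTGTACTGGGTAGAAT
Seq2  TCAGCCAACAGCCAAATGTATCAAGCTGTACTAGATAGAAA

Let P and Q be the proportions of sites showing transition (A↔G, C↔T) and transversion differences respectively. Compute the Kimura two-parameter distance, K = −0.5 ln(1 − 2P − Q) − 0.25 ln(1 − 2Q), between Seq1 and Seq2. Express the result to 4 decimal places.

0.2673

The sequences differ at positions 2 (A/C, transversion), 10 (G/A, transition), 11 (A/G, transition), 15 (G/A, transition), 24 (C/A, transversion), 26 (T/C, transition), 33 (G/A, transition), 35 (G/A, transition), 41 (T/A, transversion).
Of the 9 differences, 6 transitions and 3 transversions over 41 sites: P = 6/41 = 0.146341, Q = 3/41 = 0.073171.
d = −0.5·ln(0.634147) − 0.25·ln(0.853658) = −0.5·(-0.455474) − 0.25·(-0.158225) = 0.2673.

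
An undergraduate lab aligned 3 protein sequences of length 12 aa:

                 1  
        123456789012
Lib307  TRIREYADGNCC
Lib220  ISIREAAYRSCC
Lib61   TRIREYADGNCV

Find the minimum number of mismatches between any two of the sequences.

1

Pairwise Hamming distances:
  Lib307 vs Lib220: 6
  Lib307 vs Lib61: 1
  Lib220 vs Lib61: 7
The smallest is 1, between Lib307 and Lib61.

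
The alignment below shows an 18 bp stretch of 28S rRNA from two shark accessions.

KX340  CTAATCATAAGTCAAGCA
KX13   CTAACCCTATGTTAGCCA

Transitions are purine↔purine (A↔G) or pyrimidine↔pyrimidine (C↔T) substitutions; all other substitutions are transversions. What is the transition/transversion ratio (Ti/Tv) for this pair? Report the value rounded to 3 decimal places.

The sequences differ at positions 5 (T/C, transition), 7 (A/C, transversion), 10 (A/T, transversion), 13 (C/T, transition), 15 (A/G, transition), 16 (G/C, transversion).
Of the 6 differences, 3 transitions and 3 transversions, so Ti/Tv = 3/3 = 1.000.

1.000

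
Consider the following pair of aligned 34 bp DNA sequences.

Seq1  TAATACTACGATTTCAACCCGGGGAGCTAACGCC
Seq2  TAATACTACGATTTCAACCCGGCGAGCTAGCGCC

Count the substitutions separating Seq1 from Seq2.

Differing sites — 23:G/C; 30:A/G.
That gives 2 mismatches out of 34 aligned sites, so the Hamming distance is 2.

2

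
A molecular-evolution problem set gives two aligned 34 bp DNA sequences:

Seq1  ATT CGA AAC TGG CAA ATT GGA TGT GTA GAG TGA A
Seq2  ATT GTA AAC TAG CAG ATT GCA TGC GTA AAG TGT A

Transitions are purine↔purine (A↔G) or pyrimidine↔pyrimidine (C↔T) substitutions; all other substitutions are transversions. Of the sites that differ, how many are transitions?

Mismatches occur at site 4 (C→G, transversion), site 5 (G→T, transversion), site 11 (G→A, transition), site 15 (A→G, transition), site 20 (G→C, transversion), site 24 (T→C, transition), site 28 (G→A, transition), site 33 (A→T, transversion).
Of the 8 differences, 4 transitions and 4 transversions, so the answer is 4.

4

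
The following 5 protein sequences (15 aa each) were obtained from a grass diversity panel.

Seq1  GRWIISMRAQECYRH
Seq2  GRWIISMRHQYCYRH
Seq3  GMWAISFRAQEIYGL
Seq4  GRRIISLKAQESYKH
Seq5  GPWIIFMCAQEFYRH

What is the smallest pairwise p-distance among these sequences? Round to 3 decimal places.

Pairwise Hamming distances:
  Seq1 vs Seq2: 2
  Seq1 vs Seq3: 6
  Seq1 vs Seq4: 5
  Seq1 vs Seq5: 4
  Seq2 vs Seq3: 8
  Seq2 vs Seq4: 7
  Seq2 vs Seq5: 6
  Seq3 vs Seq4: 8
  Seq3 vs Seq5: 8
  Seq4 vs Seq5: 7
The smallest is 2 mismatches, between Seq1 and Seq2; p = 2/15 = 0.133.

0.133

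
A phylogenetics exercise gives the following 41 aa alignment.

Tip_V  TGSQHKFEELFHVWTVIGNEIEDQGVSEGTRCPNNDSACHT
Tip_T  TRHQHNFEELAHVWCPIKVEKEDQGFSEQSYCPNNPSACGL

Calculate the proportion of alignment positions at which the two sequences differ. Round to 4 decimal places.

Mismatches occur at site 2 (G/R), site 3 (S/H), site 6 (K/N), site 11 (F/A), site 15 (T/C), site 16 (V/P), site 18 (G/K), site 19 (N/V), site 21 (I/K), site 26 (V/F), site 29 (G/Q), site 30 (T/S), site 31 (R/Y), site 36 (D/P), site 40 (H/G), site 41 (T/L).
There are 16 differences over 41 sites, so p = 16/41 = 0.3902.

0.3902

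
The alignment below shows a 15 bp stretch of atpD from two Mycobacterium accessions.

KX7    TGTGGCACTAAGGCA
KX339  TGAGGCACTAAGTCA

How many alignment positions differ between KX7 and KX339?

The sequences differ at positions 3 (T/A), 13 (G/T).
That gives 2 mismatches out of 15 aligned sites, so the Hamming distance is 2.

2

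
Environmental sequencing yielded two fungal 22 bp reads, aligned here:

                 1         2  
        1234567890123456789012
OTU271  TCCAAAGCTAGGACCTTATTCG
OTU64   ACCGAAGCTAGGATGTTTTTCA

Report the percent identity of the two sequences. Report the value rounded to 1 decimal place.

Mismatches occur at site 1 (T→A), site 4 (A→G), site 14 (C→T), site 15 (C→G), site 18 (A→T), site 22 (G→A).
16 of the 22 sites match, so the percent identity is 16/22 × 100 = 72.7%.

72.7%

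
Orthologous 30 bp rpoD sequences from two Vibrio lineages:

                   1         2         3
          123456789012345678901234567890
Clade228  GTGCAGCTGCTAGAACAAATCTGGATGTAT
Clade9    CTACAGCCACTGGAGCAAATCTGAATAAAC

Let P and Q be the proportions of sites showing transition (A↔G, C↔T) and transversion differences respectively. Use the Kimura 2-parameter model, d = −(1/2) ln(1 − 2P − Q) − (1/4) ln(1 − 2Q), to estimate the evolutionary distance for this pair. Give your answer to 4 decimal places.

0.4939

The sequences differ at positions 1 (G/C, transversion), 3 (G/A, transition), 8 (T/C, transition), 9 (G/A, transition), 12 (A/G, transition), 15 (A/G, transition), 24 (G/A, transition), 27 (G/A, transition), 28 (T/A, transversion), 30 (T/C, transition).
Of the 10 differences, 8 transitions and 2 transversions over 30 sites: P = 8/30 = 0.266667, Q = 2/30 = 0.066667.
d = −0.5·ln(0.399999) − 0.25·ln(0.866666) = −0.5·(-0.916293) − 0.25·(-0.143102) = 0.4939.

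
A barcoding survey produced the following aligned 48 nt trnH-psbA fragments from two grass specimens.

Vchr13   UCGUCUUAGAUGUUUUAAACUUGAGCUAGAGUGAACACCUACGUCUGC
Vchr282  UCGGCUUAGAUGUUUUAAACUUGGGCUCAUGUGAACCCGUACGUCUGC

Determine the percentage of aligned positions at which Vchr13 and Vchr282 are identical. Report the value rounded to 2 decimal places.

85.42%

Mismatches occur at site 4 (U↔G), site 24 (A↔G), site 28 (A↔C), site 29 (G↔A), site 30 (A↔U), site 37 (A↔C), site 39 (C↔G).
41 of the 48 sites match, so the percent identity is 41/48 × 100 = 85.42%.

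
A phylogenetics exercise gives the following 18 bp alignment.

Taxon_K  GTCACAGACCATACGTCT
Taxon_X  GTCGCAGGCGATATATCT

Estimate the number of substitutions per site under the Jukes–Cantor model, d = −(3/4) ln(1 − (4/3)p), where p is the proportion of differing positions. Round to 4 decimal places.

Mismatches occur at site 4 (A/G), site 8 (A/G), site 10 (C/G), site 14 (C/T), site 15 (G/A).
p = 5/18 = 0.277778.
d = −0.75 · ln(1 − (4/3)·0.277778) = −0.75 · ln(0.629629) = −0.75 · (-0.462625) = 0.3470.

0.3470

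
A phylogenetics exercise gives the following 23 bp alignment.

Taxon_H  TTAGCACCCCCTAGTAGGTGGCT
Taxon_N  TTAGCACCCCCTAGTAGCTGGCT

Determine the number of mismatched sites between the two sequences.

The sequences differ at position 18 (G/C).
That gives 1 mismatch out of 23 aligned sites, so the Hamming distance is 1.

1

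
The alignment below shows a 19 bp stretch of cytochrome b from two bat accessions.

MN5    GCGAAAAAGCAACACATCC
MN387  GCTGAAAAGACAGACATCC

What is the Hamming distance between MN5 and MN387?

5

The sequences differ at positions 3 (G/T), 4 (A/G), 10 (C/A), 11 (A/C), 13 (C/G).
That gives 5 mismatches out of 19 aligned sites, so the Hamming distance is 5.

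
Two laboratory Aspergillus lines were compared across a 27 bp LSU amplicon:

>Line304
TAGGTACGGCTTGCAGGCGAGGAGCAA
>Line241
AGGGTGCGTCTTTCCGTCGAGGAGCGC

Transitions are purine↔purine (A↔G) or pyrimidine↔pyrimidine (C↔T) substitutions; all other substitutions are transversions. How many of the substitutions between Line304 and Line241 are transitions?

The sequences differ at positions 1 (T/A, transversion), 2 (A/G, transition), 6 (A/G, transition), 9 (G/T, transversion), 13 (G/T, transversion), 15 (A/C, transversion), 17 (G/T, transversion), 26 (A/G, transition), 27 (A/C, transversion).
Of the 9 differences, 3 transitions and 6 transversions, so the answer is 3.

3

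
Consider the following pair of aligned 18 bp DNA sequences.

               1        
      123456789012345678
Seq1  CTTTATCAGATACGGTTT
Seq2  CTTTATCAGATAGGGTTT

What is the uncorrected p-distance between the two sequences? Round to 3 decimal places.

0.056

Differing sites — 13:C/G.
There are 1 differences over 18 sites, so p = 1/18 = 0.056.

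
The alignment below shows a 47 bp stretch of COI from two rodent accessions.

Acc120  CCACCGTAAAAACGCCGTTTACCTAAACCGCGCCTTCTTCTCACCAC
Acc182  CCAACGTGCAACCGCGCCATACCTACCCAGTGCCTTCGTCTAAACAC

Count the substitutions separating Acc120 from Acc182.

15

Differing sites — 4:C/A; 8:A/G; 9:A/C; 12:A/C; 16:C/G; 17:G/C; 18:T/C; 19:T/A; 26:A/C; 27:A/C; 29:C/A; 31:C/T; 38:T/G; 42:C/A; 44:C/A.
That gives 15 mismatches out of 47 aligned sites, so the Hamming distance is 15.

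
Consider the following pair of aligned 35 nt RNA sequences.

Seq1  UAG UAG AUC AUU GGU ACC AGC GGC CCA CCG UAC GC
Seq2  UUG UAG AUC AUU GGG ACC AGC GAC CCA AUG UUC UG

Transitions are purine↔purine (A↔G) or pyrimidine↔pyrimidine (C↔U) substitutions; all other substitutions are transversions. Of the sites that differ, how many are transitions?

2

Differing sites — 2:A/U (Tv); 15:U/G (Tv); 23:G/A (Ti); 28:C/A (Tv); 29:C/U (Ti); 32:A/U (Tv); 34:G/U (Tv); 35:C/G (Tv).
Of the 8 differences, 2 transitions and 6 transversions, so the answer is 2.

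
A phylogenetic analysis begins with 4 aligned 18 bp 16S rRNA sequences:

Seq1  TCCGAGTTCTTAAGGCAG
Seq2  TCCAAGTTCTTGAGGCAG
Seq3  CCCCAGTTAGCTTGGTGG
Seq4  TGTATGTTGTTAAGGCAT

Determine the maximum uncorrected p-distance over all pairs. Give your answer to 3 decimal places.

0.722

Pairwise Hamming distances:
  Seq1 vs Seq2: 2
  Seq1 vs Seq3: 9
  Seq1 vs Seq4: 6
  Seq2 vs Seq3: 9
  Seq2 vs Seq4: 6
  Seq3 vs Seq4: 13
The largest is 13 mismatches, between Seq3 and Seq4; p = 13/18 = 0.722.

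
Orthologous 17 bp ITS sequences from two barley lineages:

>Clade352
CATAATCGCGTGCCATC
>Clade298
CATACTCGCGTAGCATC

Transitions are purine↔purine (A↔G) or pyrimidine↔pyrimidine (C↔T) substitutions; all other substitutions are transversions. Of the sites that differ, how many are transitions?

The sequences differ at positions 5 (A/C, transversion), 12 (G/A, transition), 13 (C/G, transversion).
Of the 3 differences, 1 transition and 2 transversions, so the answer is 1.

1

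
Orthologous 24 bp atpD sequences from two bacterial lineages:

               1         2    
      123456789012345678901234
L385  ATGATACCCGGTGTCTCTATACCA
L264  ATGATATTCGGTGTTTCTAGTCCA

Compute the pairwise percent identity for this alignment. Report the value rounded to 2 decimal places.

Differing sites — 7:C/T; 8:C/T; 15:C/T; 20:T/G; 21:A/T.
19 of the 24 sites match, so the percent identity is 19/24 × 100 = 79.17%.

79.17%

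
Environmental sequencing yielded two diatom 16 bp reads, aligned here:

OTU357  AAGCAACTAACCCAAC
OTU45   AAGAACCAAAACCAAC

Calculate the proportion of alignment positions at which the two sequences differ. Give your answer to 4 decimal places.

0.2500

The sequences differ at positions 4 (C/A), 6 (A/C), 8 (T/A), 11 (C/A).
There are 4 differences over 16 sites, so p = 4/16 = 0.2500.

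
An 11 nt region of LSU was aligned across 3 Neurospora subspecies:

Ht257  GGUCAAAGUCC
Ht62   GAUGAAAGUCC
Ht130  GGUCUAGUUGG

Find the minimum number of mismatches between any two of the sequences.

Pairwise Hamming distances:
  Ht257 vs Ht62: 2
  Ht257 vs Ht130: 5
  Ht62 vs Ht130: 7
The smallest is 2, between Ht257 and Ht62.

2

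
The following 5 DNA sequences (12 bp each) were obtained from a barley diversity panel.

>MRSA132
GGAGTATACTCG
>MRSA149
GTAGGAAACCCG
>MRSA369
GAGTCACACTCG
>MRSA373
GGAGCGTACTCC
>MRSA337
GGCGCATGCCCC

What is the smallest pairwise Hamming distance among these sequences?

Pairwise Hamming distances:
  MRSA132 vs MRSA149: 4
  MRSA132 vs MRSA369: 5
  MRSA132 vs MRSA373: 3
  MRSA132 vs MRSA337: 5
  MRSA149 vs MRSA369: 6
  MRSA149 vs MRSA373: 6
  MRSA149 vs MRSA337: 6
  MRSA369 vs MRSA373: 6
  MRSA369 vs MRSA337: 7
  MRSA373 vs MRSA337: 4
The smallest is 3, between MRSA132 and MRSA373.

3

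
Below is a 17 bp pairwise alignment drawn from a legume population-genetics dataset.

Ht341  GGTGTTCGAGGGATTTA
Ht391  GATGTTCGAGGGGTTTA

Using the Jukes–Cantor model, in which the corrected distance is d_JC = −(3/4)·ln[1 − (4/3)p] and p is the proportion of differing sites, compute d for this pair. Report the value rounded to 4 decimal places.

0.1280

Differing sites — 2:G/A; 13:A/G.
p = 2/17 = 0.117647.
d = −0.75 · ln(1 − (4/3)·0.117647) = −0.75 · ln(0.843137) = −0.75 · (-0.170626) = 0.1280.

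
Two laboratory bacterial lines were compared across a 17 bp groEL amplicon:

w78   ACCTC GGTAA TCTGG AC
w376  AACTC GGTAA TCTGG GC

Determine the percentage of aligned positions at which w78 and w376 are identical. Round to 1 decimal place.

88.2%

Differing sites — 2:C/A; 16:A/G.
15 of the 17 sites match, so the percent identity is 15/17 × 100 = 88.2%.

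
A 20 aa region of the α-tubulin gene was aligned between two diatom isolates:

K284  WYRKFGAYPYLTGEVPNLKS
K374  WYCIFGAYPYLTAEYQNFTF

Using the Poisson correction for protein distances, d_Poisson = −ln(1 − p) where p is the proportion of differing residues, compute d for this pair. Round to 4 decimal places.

Differing sites — 3:R/C; 4:K/I; 13:G/A; 15:V/Y; 16:P/Q; 18:L/F; 19:K/T; 20:S/F.
p = 8/20 = 0.400000.
d = −ln(1 − 0.400000) = −ln(0.600000) = 0.5108.

0.5108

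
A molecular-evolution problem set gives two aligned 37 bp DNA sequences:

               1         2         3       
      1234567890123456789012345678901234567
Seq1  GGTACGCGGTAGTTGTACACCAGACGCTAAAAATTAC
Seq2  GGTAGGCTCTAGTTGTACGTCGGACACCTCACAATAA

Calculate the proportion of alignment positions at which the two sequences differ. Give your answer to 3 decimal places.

0.351

Differing sites — 5:C/G; 8:G/T; 9:G/C; 19:A/G; 20:C/T; 22:A/G; 26:G/A; 28:T/C; 29:A/T; 30:A/C; 32:A/C; 34:T/A; 37:C/A.
There are 13 differences over 37 sites, so p = 13/37 = 0.351.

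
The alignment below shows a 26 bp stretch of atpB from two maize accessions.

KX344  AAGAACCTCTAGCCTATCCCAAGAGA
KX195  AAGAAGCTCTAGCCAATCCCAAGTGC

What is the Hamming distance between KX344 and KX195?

The sequences differ at positions 6 (C/G), 15 (T/A), 24 (A/T), 26 (A/C).
That gives 4 mismatches out of 26 aligned sites, so the Hamming distance is 4.

4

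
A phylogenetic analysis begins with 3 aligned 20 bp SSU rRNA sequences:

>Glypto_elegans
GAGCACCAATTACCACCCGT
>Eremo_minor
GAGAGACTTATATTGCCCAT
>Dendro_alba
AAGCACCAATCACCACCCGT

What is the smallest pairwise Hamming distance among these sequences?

2

Pairwise Hamming distances:
  Glypto_elegans vs Eremo_minor: 10
  Glypto_elegans vs Dendro_alba: 2
  Eremo_minor vs Dendro_alba: 12
The smallest is 2, between Glypto_elegans and Dendro_alba.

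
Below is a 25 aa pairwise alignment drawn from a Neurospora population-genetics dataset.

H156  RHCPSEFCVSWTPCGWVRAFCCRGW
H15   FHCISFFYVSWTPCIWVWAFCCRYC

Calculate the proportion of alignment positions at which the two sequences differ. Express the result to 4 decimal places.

Differing sites — 1:R/F; 4:P/I; 6:E/F; 8:C/Y; 15:G/I; 18:R/W; 24:G/Y; 25:W/C.
There are 8 differences over 25 sites, so p = 8/25 = 0.3200.

0.3200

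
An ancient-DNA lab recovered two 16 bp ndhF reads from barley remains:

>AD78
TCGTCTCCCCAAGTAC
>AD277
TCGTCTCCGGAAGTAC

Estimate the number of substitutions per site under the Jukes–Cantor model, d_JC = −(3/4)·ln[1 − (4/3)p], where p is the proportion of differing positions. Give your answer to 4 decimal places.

0.1367

Differing sites — 9:C/G; 10:C/G.
p = 2/16 = 0.125000.
d = −0.75 · ln(1 − (4/3)·0.125000) = −0.75 · ln(0.833333) = −0.75 · (-0.182322) = 0.1367.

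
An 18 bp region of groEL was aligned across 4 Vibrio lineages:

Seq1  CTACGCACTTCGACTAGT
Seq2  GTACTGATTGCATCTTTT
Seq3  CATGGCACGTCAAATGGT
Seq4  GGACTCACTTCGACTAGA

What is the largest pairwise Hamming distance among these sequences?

Pairwise Hamming distances:
  Seq1 vs Seq2: 9
  Seq1 vs Seq3: 7
  Seq1 vs Seq4: 4
  Seq2 vs Seq3: 13
  Seq2 vs Seq4: 9
  Seq3 vs Seq4: 10
The largest is 13, between Seq2 and Seq3.

13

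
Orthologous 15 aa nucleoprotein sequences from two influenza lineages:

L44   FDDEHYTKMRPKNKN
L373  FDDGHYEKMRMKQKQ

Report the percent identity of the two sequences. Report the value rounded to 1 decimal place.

Mismatches occur at site 4 (E→G), site 7 (T→E), site 11 (P→M), site 13 (N→Q), site 15 (N→Q).
10 of the 15 sites match, so the percent identity is 10/15 × 100 = 66.7%.

66.7%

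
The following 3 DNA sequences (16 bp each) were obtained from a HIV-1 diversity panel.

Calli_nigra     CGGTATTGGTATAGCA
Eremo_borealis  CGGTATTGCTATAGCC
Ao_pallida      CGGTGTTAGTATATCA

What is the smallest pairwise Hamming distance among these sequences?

2

Pairwise Hamming distances:
  Calli_nigra vs Eremo_borealis: 2
  Calli_nigra vs Ao_pallida: 3
  Eremo_borealis vs Ao_pallida: 5
The smallest is 2, between Calli_nigra and Eremo_borealis.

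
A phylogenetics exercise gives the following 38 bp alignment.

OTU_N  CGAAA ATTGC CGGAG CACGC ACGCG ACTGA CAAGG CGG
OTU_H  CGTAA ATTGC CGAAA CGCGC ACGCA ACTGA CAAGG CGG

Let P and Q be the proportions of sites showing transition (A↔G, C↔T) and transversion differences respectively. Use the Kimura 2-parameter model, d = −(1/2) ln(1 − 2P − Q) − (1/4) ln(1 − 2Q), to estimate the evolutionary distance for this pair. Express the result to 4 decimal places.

0.1487

Differing sites — 3:A/T (Tv); 13:G/A (Ti); 15:G/A (Ti); 17:A/G (Ti); 25:G/A (Ti).
Of the 5 differences, 4 transitions and 1 transversion over 38 sites: P = 4/38 = 0.105263, Q = 1/38 = 0.026316.
d = −0.5·ln(0.763158) − 0.25·ln(0.947368) = −0.5·(-0.270290) − 0.25·(-0.054068) = 0.1487.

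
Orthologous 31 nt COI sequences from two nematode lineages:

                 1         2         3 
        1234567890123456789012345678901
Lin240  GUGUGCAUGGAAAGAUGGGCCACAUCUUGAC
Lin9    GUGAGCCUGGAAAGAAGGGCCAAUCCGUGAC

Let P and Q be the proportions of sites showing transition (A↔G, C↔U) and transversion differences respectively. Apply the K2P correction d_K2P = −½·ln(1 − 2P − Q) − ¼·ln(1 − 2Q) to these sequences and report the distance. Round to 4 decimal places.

Mismatches occur at site 4 (U→A, transversion), site 7 (A→C, transversion), site 16 (U→A, transversion), site 23 (C→A, transversion), site 24 (A→U, transversion), site 25 (U→C, transition), site 27 (U→G, transversion).
Of the 7 differences, 1 transition and 6 transversions over 31 sites: P = 1/31 = 0.032258, Q = 6/31 = 0.193548.
d = −0.5·ln(0.741936) − 0.25·ln(0.612904) = −0.5·(-0.298492) − 0.25·(-0.489547) = 0.2716.

0.2716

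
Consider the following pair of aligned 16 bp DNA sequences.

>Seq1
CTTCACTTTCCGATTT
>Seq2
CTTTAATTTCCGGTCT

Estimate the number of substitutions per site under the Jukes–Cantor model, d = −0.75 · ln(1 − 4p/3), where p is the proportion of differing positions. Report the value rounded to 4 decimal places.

The sequences differ at positions 4 (C/T), 6 (C/A), 13 (A/G), 15 (T/C).
p = 4/16 = 0.250000.
d = −0.75 · ln(1 − (4/3)·0.250000) = −0.75 · ln(0.666667) = −0.75 · (-0.405465) = 0.3041.

0.3041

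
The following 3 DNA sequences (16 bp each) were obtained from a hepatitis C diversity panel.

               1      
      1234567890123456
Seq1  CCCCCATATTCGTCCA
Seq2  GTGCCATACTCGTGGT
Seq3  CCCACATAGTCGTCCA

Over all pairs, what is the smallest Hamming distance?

Pairwise Hamming distances:
  Seq1 vs Seq2: 7
  Seq1 vs Seq3: 2
  Seq2 vs Seq3: 8
The smallest is 2, between Seq1 and Seq3.

2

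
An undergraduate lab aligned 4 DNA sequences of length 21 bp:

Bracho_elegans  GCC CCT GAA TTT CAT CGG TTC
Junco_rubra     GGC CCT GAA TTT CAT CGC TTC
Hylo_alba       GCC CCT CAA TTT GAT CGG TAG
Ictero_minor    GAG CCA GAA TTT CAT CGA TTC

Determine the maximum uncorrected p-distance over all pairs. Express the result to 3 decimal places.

0.381

Pairwise Hamming distances:
  Bracho_elegans vs Junco_rubra: 2
  Bracho_elegans vs Hylo_alba: 4
  Bracho_elegans vs Ictero_minor: 4
  Junco_rubra vs Hylo_alba: 6
  Junco_rubra vs Ictero_minor: 4
  Hylo_alba vs Ictero_minor: 8
The largest is 8 mismatches, between Hylo_alba and Ictero_minor; p = 8/21 = 0.381.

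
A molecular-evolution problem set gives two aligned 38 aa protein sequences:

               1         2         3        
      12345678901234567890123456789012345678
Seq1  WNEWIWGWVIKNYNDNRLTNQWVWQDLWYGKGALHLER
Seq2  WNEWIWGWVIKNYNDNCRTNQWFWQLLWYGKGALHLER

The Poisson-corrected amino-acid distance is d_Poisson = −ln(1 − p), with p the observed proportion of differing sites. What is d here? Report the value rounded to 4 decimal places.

0.1112

Mismatches occur at site 17 (R/C), site 18 (L/R), site 23 (V/F), site 26 (D/L).
p = 4/38 = 0.105263.
d = −ln(1 − 0.105263) = −ln(0.894737) = 0.1112.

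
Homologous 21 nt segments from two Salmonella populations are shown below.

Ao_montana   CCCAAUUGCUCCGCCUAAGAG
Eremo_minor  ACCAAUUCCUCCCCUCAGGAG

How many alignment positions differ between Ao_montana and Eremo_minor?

6

Differing sites — 1:C/A; 8:G/C; 13:G/C; 15:C/U; 16:U/C; 18:A/G.
That gives 6 mismatches out of 21 aligned sites, so the Hamming distance is 6.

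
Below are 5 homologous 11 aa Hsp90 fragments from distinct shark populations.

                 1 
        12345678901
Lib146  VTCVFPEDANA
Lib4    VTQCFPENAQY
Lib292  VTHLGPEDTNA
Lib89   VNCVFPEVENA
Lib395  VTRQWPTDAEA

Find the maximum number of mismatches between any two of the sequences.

8

Pairwise Hamming distances:
  Lib146 vs Lib4: 5
  Lib146 vs Lib292: 4
  Lib146 vs Lib89: 3
  Lib146 vs Lib395: 5
  Lib4 vs Lib292: 7
  Lib4 vs Lib89: 7
  Lib4 vs Lib395: 7
  Lib292 vs Lib89: 6
  Lib292 vs Lib395: 6
  Lib89 vs Lib395: 8
The largest is 8, between Lib89 and Lib395.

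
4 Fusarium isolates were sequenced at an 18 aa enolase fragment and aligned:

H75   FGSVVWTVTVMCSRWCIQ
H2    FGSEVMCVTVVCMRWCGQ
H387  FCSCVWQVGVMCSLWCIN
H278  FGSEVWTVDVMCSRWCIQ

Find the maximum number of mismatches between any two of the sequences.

10

Pairwise Hamming distances:
  H75 vs H2: 6
  H75 vs H387: 6
  H75 vs H278: 2
  H2 vs H387: 10
  H2 vs H278: 6
  H387 vs H278: 6
The largest is 10, between H2 and H387.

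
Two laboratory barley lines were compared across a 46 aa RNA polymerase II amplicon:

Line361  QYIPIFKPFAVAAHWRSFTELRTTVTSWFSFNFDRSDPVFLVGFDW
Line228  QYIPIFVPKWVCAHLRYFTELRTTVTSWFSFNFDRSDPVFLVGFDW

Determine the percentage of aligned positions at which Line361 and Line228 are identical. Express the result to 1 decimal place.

Mismatches occur at site 7 (K/V), site 9 (F/K), site 10 (A/W), site 12 (A/C), site 15 (W/L), site 17 (S/Y).
40 of the 46 sites match, so the percent identity is 40/46 × 100 = 87.0%.

87.0%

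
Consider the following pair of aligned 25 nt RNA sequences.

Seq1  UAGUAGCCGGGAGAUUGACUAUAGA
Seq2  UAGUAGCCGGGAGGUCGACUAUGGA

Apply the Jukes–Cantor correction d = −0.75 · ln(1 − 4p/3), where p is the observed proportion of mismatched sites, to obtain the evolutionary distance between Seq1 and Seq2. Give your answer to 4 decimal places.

0.1308

The sequences differ at positions 14 (A/G), 16 (U/C), 23 (A/G).
p = 3/25 = 0.120000.
d = −0.75 · ln(1 − (4/3)·0.120000) = −0.75 · ln(0.840000) = −0.75 · (-0.174353) = 0.1308.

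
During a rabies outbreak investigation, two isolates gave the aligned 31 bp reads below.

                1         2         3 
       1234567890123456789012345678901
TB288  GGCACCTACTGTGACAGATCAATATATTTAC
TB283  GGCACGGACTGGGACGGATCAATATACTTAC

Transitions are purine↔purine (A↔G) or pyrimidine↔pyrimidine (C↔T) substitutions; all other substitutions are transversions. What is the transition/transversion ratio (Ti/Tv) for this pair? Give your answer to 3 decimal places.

Differing sites — 6:C/G (Tv); 7:T/G (Tv); 12:T/G (Tv); 16:A/G (Ti); 27:T/C (Ti).
Of the 5 differences, 2 transitions and 3 transversions, so Ti/Tv = 2/3 = 0.667.

0.667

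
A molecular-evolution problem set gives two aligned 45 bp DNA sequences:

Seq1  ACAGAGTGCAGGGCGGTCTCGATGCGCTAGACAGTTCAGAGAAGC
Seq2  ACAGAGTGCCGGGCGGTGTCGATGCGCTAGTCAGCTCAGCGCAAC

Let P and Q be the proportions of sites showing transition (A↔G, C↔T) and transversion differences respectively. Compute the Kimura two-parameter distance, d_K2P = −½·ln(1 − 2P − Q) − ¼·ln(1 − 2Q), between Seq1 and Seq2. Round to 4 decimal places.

0.1744

The sequences differ at positions 10 (A/C, transversion), 18 (C/G, transversion), 31 (A/T, transversion), 35 (T/C, transition), 40 (A/C, transversion), 42 (A/C, transversion), 44 (G/A, transition).
Of the 7 differences, 2 transitions and 5 transversions over 45 sites: P = 2/45 = 0.044444, Q = 5/45 = 0.111111.
d = −0.5·ln(0.800001) − 0.25·ln(0.777778) = −0.5·(-0.223142) − 0.25·(-0.251314) = 0.1744.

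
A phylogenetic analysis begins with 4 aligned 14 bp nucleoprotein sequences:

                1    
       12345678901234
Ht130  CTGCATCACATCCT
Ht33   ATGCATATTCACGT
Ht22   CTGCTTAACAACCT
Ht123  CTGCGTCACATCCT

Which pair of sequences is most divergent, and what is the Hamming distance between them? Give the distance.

8

Pairwise Hamming distances:
  Ht130 vs Ht33: 7
  Ht130 vs Ht22: 3
  Ht130 vs Ht123: 1
  Ht33 vs Ht22: 6
  Ht33 vs Ht123: 8
  Ht22 vs Ht123: 3
The largest is 8, between Ht33 and Ht123.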